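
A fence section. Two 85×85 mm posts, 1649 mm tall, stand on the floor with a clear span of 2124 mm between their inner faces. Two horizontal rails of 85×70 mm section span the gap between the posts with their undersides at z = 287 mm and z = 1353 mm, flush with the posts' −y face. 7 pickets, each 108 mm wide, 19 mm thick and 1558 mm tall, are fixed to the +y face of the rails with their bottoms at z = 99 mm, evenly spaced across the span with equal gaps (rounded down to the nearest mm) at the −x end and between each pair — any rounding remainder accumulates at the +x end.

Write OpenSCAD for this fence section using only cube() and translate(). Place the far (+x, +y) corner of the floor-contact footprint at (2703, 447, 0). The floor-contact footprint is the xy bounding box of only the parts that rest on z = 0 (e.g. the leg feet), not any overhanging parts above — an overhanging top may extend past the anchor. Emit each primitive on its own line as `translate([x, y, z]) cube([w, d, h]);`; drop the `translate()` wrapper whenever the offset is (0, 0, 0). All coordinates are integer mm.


translate([409, 362, 0]) cube([85, 85, 1649]);
translate([2618, 362, 0]) cube([85, 85, 1649]);
translate([494, 362, 287]) cube([2124, 85, 70]);
translate([494, 362, 1353]) cube([2124, 85, 70]);
translate([665, 447, 99]) cube([108, 19, 1558]);
translate([944, 447, 99]) cube([108, 19, 1558]);
translate([1223, 447, 99]) cube([108, 19, 1558]);
translate([1502, 447, 99]) cube([108, 19, 1558]);
translate([1781, 447, 99]) cube([108, 19, 1558]);
translate([2060, 447, 99]) cube([108, 19, 1558]);
translate([2339, 447, 99]) cube([108, 19, 1558]);


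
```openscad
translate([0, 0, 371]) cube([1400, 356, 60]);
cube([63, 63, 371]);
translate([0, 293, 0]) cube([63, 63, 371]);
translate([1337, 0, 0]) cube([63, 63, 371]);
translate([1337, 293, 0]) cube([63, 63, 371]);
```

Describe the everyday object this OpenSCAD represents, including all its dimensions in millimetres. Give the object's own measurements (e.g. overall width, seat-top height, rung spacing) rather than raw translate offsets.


A long wooden bench with a 1400 mm (x) × 356 mm (y) seat, 60 mm thick, its top surface 431 mm above the floor. Four 63 mm square legs at the seat corners, flush with the edges, run from z = 0 to the seat underside.


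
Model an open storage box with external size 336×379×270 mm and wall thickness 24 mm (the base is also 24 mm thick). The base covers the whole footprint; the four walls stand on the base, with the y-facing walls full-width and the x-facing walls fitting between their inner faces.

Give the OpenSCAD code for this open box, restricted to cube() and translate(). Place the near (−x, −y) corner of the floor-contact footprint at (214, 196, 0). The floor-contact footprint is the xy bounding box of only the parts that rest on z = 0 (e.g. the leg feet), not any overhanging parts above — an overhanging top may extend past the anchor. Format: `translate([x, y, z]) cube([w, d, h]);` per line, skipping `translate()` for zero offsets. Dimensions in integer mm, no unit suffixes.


translate([214, 196, 0]) cube([336, 379, 24]);
translate([214, 196, 24]) cube([336, 24, 246]);
translate([214, 551, 24]) cube([336, 24, 246]);
translate([214, 220, 24]) cube([24, 331, 246]);
translate([526, 220, 24]) cube([24, 331, 246]);


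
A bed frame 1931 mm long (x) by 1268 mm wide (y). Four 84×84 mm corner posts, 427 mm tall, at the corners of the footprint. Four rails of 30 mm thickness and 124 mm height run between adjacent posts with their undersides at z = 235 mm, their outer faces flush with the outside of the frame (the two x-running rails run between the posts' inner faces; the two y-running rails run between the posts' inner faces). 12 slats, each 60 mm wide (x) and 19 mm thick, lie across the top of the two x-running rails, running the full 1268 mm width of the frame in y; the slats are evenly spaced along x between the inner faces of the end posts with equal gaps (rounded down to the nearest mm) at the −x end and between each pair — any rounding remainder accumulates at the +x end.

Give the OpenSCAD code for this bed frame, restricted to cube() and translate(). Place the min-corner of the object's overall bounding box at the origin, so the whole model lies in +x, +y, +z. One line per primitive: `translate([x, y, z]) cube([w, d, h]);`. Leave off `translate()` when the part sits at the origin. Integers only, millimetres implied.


// slat z = rail_z + rail_h = 235 + 124 = 359
// slat gap = ⌊(1763 − 12·60) / 13⌋ = 80
cube([84, 84, 427]);
translate([0, 1184, 0]) cube([84, 84, 427]);
translate([1847, 0, 0]) cube([84, 84, 427]);
translate([1847, 1184, 0]) cube([84, 84, 427]);
translate([84, 0, 235]) cube([1763, 30, 124]);
translate([84, 1238, 235]) cube([1763, 30, 124]);
translate([0, 84, 235]) cube([30, 1100, 124]);
translate([1901, 84, 235]) cube([30, 1100, 124]);
translate([164, 0, 359]) cube([60, 1268, 19]);
translate([304, 0, 359]) cube([60, 1268, 19]);
translate([444, 0, 359]) cube([60, 1268, 19]);
translate([584, 0, 359]) cube([60, 1268, 19]);
translate([724, 0, 359]) cube([60, 1268, 19]);
translate([864, 0, 359]) cube([60, 1268, 19]);
translate([1004, 0, 359]) cube([60, 1268, 19]);
translate([1144, 0, 359]) cube([60, 1268, 19]);
translate([1284, 0, 359]) cube([60, 1268, 19]);
translate([1424, 0, 359]) cube([60, 1268, 19]);
translate([1564, 0, 359]) cube([60, 1268, 19]);
translate([1704, 0, 359]) cube([60, 1268, 19]);


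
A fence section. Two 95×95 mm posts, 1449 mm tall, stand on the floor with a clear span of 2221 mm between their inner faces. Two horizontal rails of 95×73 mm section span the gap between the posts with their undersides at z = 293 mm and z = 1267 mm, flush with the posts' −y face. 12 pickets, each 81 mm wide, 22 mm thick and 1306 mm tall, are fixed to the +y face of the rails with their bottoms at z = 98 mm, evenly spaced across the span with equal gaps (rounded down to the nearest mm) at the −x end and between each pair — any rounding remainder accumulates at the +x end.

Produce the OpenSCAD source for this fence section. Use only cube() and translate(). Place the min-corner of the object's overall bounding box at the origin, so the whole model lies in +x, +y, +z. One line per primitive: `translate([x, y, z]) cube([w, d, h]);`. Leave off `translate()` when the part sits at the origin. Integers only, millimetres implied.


cube([95, 95, 1449]);
translate([2316, 0, 0]) cube([95, 95, 1449]);
translate([95, 0, 293]) cube([2221, 95, 73]);
translate([95, 0, 1267]) cube([2221, 95, 73]);
translate([191, 95, 98]) cube([81, 22, 1306]);
translate([368, 95, 98]) cube([81, 22, 1306]);
translate([545, 95, 98]) cube([81, 22, 1306]);
translate([722, 95, 98]) cube([81, 22, 1306]);
translate([899, 95, 98]) cube([81, 22, 1306]);
translate([1076, 95, 98]) cube([81, 22, 1306]);
translate([1253, 95, 98]) cube([81, 22, 1306]);
translate([1430, 95, 98]) cube([81, 22, 1306]);
translate([1607, 95, 98]) cube([81, 22, 1306]);
translate([1784, 95, 98]) cube([81, 22, 1306]);
translate([1961, 95, 98]) cube([81, 22, 1306]);
translate([2138, 95, 98]) cube([81, 22, 1306]);


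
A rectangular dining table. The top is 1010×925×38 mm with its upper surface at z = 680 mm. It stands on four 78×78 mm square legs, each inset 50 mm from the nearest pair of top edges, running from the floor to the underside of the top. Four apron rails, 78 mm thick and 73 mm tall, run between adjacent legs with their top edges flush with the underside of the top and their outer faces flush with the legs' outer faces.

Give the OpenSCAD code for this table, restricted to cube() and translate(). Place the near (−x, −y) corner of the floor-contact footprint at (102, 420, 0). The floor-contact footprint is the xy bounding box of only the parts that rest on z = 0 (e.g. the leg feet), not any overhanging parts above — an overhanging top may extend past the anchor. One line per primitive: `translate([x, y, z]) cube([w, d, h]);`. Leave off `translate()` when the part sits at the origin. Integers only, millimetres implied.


translate([52, 370, 642]) cube([1010, 925, 38]);
translate([102, 420, 0]) cube([78, 78, 642]);
translate([934, 420, 0]) cube([78, 78, 642]);
translate([102, 1167, 0]) cube([78, 78, 642]);
translate([934, 1167, 0]) cube([78, 78, 642]);
translate([180, 420, 569]) cube([754, 78, 73]);
translate([180, 1167, 569]) cube([754, 78, 73]);
translate([102, 498, 569]) cube([78, 669, 73]);
translate([934, 498, 569]) cube([78, 669, 73]);


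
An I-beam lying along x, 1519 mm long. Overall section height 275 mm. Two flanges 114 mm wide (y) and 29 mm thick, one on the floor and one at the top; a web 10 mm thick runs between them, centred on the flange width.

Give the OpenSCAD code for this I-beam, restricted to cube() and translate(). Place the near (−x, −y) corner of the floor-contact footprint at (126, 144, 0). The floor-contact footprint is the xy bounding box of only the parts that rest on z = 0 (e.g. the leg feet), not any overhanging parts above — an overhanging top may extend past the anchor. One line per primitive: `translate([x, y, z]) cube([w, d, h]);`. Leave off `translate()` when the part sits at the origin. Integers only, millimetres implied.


translate([126, 144, 0]) cube([1519, 114, 29]);
translate([126, 196, 29]) cube([1519, 10, 217]);
translate([126, 144, 246]) cube([1519, 114, 29]);


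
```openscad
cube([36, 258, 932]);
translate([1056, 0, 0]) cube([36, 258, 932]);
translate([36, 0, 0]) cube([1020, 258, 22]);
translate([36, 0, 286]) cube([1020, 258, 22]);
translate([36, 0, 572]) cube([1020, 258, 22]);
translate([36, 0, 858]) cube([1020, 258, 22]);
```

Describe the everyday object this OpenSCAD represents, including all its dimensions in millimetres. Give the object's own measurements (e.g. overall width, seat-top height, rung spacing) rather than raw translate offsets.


An open bookshelf. Two side panels, each 36 mm thick, 258 mm deep and 932 mm tall, stand 1092 mm apart (outside-to-outside). Between them sit 4 shelves, each 22 mm thick and 258 mm deep, spanning the full gap between the sides. The bottom shelf rests on the floor (its underside at z = 0) and the clear gap between one shelf's top and the next shelf's underside is 264 mm.


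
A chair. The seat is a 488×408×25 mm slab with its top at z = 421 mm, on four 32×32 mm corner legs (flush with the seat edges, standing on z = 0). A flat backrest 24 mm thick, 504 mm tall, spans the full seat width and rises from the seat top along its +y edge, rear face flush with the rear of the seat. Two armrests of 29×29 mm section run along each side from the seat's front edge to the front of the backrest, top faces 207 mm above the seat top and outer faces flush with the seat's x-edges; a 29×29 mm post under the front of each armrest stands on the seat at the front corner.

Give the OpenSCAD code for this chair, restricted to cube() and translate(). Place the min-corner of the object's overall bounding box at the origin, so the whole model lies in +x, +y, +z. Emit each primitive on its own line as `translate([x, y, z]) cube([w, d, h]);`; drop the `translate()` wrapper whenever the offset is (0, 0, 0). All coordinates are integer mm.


translate([0, 0, 396]) cube([488, 408, 25]);
cube([32, 32, 396]);
translate([456, 0, 0]) cube([32, 32, 396]);
translate([0, 376, 0]) cube([32, 32, 396]);
translate([456, 376, 0]) cube([32, 32, 396]);
translate([0, 384, 421]) cube([488, 24, 504]);
translate([0, 0, 599]) cube([29, 384, 29]);
translate([459, 0, 599]) cube([29, 384, 29]);
translate([0, 0, 421]) cube([29, 29, 178]);
translate([459, 0, 421]) cube([29, 29, 178]);


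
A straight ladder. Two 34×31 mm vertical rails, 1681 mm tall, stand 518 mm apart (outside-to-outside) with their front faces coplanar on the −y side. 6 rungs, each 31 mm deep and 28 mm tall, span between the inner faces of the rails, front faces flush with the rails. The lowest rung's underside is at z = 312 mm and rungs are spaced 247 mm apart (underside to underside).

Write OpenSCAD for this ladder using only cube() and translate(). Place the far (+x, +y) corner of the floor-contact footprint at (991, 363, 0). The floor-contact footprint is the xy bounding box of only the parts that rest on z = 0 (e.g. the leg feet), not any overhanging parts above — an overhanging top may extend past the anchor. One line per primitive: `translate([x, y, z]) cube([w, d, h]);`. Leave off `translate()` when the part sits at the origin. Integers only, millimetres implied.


translate([473, 332, 0]) cube([34, 31, 1681]);
translate([957, 332, 0]) cube([34, 31, 1681]);
translate([507, 332, 312]) cube([450, 31, 28]);
translate([507, 332, 559]) cube([450, 31, 28]);
translate([507, 332, 806]) cube([450, 31, 28]);
translate([507, 332, 1053]) cube([450, 31, 28]);
translate([507, 332, 1300]) cube([450, 31, 28]);
translate([507, 332, 1547]) cube([450, 31, 28]);


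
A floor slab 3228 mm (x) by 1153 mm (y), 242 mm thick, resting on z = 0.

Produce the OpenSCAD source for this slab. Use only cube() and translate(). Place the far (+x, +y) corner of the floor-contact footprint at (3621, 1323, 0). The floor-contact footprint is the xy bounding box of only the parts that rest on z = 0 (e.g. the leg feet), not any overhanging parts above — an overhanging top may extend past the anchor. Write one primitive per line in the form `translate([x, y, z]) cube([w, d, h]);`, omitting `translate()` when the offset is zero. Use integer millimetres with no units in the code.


translate([393, 170, 0]) cube([3228, 1153, 242]);


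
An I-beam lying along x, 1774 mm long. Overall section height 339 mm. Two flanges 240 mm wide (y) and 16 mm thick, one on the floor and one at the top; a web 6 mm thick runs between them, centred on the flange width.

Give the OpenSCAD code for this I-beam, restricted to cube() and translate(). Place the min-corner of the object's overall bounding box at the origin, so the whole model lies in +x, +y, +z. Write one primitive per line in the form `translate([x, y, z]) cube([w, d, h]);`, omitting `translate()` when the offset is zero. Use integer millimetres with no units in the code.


cube([1774, 240, 16]);
translate([0, 117, 16]) cube([1774, 6, 307]);
translate([0, 0, 323]) cube([1774, 240, 16]);


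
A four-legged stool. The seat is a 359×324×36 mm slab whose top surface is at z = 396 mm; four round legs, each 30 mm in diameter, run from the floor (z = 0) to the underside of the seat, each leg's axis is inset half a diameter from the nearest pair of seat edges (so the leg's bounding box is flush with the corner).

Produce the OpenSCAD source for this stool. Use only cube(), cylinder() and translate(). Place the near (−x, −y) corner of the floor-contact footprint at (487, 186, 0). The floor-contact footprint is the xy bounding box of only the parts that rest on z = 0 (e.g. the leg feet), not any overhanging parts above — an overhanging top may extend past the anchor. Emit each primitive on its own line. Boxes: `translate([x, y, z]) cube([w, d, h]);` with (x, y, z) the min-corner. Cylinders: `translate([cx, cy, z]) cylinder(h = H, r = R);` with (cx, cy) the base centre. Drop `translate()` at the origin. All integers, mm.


// leg_h = 396 - 36 = 360
translate([487, 186, 360]) cube([359, 324, 36]);
translate([502, 201, 0]) cylinder(h = 360, r = 15);
translate([831, 201, 0]) cylinder(h = 360, r = 15);
translate([502, 495, 0]) cylinder(h = 360, r = 15);
translate([831, 495, 0]) cylinder(h = 360, r = 15);


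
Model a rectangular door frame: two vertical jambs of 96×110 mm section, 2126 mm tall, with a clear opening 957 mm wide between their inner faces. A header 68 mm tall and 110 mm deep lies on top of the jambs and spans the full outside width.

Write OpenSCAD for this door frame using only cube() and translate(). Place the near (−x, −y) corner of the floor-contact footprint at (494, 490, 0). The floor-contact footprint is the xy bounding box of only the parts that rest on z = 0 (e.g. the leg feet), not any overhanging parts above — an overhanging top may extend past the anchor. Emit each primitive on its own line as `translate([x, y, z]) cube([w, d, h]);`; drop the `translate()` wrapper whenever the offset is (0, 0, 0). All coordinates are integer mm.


translate([494, 490, 0]) cube([96, 110, 2126]);
translate([1547, 490, 0]) cube([96, 110, 2126]);
translate([494, 490, 2126]) cube([1149, 110, 68]);


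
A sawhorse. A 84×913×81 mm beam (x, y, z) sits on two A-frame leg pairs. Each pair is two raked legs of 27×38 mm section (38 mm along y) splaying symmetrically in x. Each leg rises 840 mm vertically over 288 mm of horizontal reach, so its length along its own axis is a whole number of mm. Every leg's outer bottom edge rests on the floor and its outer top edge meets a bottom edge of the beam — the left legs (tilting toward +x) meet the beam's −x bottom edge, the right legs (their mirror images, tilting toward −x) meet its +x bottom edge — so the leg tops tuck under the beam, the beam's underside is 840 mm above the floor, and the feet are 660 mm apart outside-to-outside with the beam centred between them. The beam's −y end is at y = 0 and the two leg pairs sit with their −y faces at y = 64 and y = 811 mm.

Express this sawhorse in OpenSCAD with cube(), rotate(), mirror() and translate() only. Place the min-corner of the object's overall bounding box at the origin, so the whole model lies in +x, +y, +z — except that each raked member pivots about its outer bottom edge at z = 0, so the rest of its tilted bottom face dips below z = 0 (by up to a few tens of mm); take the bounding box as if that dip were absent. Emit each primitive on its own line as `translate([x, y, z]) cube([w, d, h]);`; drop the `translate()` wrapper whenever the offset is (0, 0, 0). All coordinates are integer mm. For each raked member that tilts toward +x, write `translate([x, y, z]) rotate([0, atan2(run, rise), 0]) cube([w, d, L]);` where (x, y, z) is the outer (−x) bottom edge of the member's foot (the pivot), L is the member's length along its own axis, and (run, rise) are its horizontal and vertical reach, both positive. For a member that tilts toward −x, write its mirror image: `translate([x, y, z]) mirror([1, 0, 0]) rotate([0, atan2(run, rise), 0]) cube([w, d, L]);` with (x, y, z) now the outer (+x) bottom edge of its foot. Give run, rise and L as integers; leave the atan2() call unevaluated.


// leg length = √(288² + 840²) = 888
// right-leg outer foot x = 2·288 + 84 = 660
// beam min-corner = (288, 0, 840)
translate([288, 0, 840]) cube([84, 913, 81]);
translate([0, 64, 0]) rotate([0, atan2(288, 840), 0]) cube([27, 38, 888]);
translate([660, 64, 0]) mirror([1, 0, 0]) rotate([0, atan2(288, 840), 0]) cube([27, 38, 888]);
translate([0, 811, 0]) rotate([0, atan2(288, 840), 0]) cube([27, 38, 888]);
translate([660, 811, 0]) mirror([1, 0, 0]) rotate([0, atan2(288, 840), 0]) cube([27, 38, 888]);


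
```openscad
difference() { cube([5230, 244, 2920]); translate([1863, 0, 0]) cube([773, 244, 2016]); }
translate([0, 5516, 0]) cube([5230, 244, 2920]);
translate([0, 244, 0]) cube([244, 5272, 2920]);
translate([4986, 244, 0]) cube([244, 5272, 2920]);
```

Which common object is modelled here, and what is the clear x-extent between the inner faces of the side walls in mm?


A single room. The interior width is 4742 mm.

Four walls enclosing a rectangle with a door in the front wall — a room. Outside width 5230 minus two 244 mm walls gives 4742 mm.


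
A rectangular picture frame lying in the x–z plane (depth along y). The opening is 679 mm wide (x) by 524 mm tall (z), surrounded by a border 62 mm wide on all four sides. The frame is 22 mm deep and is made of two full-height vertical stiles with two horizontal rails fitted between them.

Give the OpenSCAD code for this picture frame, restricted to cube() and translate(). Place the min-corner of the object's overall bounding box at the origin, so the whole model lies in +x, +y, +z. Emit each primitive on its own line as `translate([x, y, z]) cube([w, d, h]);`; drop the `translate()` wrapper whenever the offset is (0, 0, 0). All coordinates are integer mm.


cube([62, 22, 648]);
translate([741, 0, 0]) cube([62, 22, 648]);
translate([62, 0, 0]) cube([679, 22, 62]);
translate([62, 0, 586]) cube([679, 22, 62]);


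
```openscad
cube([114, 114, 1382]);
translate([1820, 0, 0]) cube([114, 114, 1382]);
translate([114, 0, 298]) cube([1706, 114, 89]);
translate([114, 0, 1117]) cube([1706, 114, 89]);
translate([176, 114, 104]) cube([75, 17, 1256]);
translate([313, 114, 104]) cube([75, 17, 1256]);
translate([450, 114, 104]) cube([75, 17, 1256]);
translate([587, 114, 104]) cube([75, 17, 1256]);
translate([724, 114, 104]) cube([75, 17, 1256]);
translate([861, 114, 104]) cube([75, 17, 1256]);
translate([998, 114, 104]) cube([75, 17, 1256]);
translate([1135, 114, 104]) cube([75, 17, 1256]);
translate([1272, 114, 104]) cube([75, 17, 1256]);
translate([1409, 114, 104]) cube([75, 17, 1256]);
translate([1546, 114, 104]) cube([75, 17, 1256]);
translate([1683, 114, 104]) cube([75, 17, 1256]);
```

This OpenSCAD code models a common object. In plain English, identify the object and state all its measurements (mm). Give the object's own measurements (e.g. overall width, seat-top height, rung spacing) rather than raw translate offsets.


A fence section. Two 114×114 mm posts, 1382 mm tall, stand on the floor with a clear span of 1706 mm between their inner faces. Two horizontal rails of 114×89 mm section span the gap between the posts with their undersides at z = 298 mm and z = 1117 mm, flush with the posts' −y face. 12 pickets, each 75 mm wide, 17 mm thick and 1256 mm tall, are fixed to the +y face of the rails with their bottoms at z = 104 mm, spaced across the span with a 62 mm gap after the −x post and between neighbouring pickets and before the +x post.


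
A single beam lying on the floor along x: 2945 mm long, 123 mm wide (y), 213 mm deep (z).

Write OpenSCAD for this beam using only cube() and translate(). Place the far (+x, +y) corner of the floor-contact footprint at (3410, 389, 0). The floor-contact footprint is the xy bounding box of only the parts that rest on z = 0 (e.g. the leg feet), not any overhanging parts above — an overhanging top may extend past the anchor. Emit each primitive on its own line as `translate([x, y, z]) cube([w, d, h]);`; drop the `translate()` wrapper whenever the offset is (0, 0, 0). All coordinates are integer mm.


translate([465, 266, 0]) cube([2945, 123, 213]);


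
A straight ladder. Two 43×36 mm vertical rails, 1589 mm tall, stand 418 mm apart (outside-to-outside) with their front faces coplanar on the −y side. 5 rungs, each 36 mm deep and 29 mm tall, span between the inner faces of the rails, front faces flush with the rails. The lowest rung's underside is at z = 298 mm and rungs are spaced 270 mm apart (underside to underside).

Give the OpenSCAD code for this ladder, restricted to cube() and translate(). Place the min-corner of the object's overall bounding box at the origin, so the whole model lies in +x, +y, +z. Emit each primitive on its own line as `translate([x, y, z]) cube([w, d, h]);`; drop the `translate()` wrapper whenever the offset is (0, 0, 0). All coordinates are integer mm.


cube([43, 36, 1589]);
translate([375, 0, 0]) cube([43, 36, 1589]);
translate([43, 0, 298]) cube([332, 36, 29]);
translate([43, 0, 568]) cube([332, 36, 29]);
translate([43, 0, 838]) cube([332, 36, 29]);
translate([43, 0, 1108]) cube([332, 36, 29]);
translate([43, 0, 1378]) cube([332, 36, 29]);


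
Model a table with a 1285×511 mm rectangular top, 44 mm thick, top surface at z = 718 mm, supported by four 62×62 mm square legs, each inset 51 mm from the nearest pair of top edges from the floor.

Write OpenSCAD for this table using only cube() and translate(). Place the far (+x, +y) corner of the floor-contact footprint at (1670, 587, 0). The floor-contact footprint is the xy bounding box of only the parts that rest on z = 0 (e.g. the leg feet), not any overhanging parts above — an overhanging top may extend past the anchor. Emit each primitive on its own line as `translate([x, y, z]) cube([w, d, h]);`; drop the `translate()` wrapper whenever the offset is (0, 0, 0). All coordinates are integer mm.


translate([436, 127, 674]) cube([1285, 511, 44]);
translate([487, 178, 0]) cube([62, 62, 674]);
translate([1608, 178, 0]) cube([62, 62, 674]);
translate([487, 525, 0]) cube([62, 62, 674]);
translate([1608, 525, 0]) cube([62, 62, 674]);


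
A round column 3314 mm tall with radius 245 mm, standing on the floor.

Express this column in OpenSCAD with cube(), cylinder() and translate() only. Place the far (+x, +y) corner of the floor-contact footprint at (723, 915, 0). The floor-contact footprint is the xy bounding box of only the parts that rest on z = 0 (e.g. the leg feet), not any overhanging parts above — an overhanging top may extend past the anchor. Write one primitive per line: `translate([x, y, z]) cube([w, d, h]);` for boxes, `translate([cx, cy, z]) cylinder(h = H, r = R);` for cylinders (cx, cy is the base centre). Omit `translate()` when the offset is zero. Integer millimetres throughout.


translate([478, 670, 0]) cylinder(h = 3314, r = 245);


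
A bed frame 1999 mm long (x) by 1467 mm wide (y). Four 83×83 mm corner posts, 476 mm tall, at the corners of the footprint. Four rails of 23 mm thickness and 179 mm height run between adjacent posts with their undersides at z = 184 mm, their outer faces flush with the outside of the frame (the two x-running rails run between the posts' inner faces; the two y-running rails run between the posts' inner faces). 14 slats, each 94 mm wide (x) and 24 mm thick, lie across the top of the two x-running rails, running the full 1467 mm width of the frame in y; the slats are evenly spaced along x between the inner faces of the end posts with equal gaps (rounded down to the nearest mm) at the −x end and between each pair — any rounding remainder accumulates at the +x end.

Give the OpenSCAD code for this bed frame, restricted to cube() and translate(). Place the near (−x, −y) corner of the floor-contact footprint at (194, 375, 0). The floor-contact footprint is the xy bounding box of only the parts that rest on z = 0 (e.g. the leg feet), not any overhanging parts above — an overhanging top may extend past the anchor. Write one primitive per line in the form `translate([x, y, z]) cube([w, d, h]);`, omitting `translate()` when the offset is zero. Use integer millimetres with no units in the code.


translate([194, 375, 0]) cube([83, 83, 476]);
translate([194, 1759, 0]) cube([83, 83, 476]);
translate([2110, 375, 0]) cube([83, 83, 476]);
translate([2110, 1759, 0]) cube([83, 83, 476]);
translate([277, 375, 184]) cube([1833, 23, 179]);
translate([277, 1819, 184]) cube([1833, 23, 179]);
translate([194, 458, 184]) cube([23, 1301, 179]);
translate([2170, 458, 184]) cube([23, 1301, 179]);
translate([311, 375, 363]) cube([94, 1467, 24]);
translate([439, 375, 363]) cube([94, 1467, 24]);
translate([567, 375, 363]) cube([94, 1467, 24]);
translate([695, 375, 363]) cube([94, 1467, 24]);
translate([823, 375, 363]) cube([94, 1467, 24]);
translate([951, 375, 363]) cube([94, 1467, 24]);
translate([1079, 375, 363]) cube([94, 1467, 24]);
translate([1207, 375, 363]) cube([94, 1467, 24]);
translate([1335, 375, 363]) cube([94, 1467, 24]);
translate([1463, 375, 363]) cube([94, 1467, 24]);
translate([1591, 375, 363]) cube([94, 1467, 24]);
translate([1719, 375, 363]) cube([94, 1467, 24]);
translate([1847, 375, 363]) cube([94, 1467, 24]);
translate([1975, 375, 363]) cube([94, 1467, 24]);


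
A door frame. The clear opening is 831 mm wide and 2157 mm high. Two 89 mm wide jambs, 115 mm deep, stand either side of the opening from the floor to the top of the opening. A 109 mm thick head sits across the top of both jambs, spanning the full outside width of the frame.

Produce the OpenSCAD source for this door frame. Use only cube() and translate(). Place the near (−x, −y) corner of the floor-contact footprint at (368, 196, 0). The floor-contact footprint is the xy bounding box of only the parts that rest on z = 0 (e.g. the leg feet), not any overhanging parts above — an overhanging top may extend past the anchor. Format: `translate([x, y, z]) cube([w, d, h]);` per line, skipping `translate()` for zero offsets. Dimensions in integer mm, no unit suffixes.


translate([368, 196, 0]) cube([89, 115, 2157]);
translate([1288, 196, 0]) cube([89, 115, 2157]);
translate([368, 196, 2157]) cube([1009, 115, 109]);


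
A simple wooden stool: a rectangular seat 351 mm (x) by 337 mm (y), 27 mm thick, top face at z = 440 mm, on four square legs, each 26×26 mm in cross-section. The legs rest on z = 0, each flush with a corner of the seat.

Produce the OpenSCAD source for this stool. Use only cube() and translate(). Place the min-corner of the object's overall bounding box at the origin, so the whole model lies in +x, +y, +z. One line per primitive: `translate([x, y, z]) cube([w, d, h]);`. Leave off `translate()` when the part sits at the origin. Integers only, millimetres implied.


translate([0, 0, 413]) cube([351, 337, 27]);
cube([26, 26, 413]);
translate([325, 0, 0]) cube([26, 26, 413]);
translate([0, 311, 0]) cube([26, 26, 413]);
translate([325, 311, 0]) cube([26, 26, 413]);


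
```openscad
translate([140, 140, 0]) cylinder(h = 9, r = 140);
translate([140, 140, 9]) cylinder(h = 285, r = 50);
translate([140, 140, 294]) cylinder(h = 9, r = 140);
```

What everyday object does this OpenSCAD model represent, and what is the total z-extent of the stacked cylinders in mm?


A spool. The overall height is 303 mm.

Three coaxial cylinders, large–small–large — a spool. Two 9 mm flanges and a 285 mm core give 9 + 285 + 9 = 303 mm.


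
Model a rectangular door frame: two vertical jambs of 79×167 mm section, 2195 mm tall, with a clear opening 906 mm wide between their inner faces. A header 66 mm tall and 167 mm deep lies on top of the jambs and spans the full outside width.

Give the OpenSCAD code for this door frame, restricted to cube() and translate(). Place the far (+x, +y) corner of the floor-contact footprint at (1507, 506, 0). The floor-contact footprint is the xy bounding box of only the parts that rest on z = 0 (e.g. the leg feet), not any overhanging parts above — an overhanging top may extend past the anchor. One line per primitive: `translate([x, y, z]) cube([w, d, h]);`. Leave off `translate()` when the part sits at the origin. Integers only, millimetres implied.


translate([443, 339, 0]) cube([79, 167, 2195]);
translate([1428, 339, 0]) cube([79, 167, 2195]);
translate([443, 339, 2195]) cube([1064, 167, 66]);


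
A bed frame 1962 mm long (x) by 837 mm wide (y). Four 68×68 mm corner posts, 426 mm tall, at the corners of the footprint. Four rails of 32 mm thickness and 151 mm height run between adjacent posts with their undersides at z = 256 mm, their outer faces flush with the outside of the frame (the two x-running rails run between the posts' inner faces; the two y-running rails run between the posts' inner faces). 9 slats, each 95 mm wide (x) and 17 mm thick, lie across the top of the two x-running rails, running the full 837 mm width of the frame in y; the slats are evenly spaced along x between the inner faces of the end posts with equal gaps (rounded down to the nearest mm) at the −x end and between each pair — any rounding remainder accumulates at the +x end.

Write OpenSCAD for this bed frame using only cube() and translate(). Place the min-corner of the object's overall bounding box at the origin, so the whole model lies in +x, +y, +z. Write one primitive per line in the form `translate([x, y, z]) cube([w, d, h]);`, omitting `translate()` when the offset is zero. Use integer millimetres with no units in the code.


cube([68, 68, 426]);
translate([0, 769, 0]) cube([68, 68, 426]);
translate([1894, 0, 0]) cube([68, 68, 426]);
translate([1894, 769, 0]) cube([68, 68, 426]);
translate([68, 0, 256]) cube([1826, 32, 151]);
translate([68, 805, 256]) cube([1826, 32, 151]);
translate([0, 68, 256]) cube([32, 701, 151]);
translate([1930, 68, 256]) cube([32, 701, 151]);
translate([165, 0, 407]) cube([95, 837, 17]);
translate([357, 0, 407]) cube([95, 837, 17]);
translate([549, 0, 407]) cube([95, 837, 17]);
translate([741, 0, 407]) cube([95, 837, 17]);
translate([933, 0, 407]) cube([95, 837, 17]);
translate([1125, 0, 407]) cube([95, 837, 17]);
translate([1317, 0, 407]) cube([95, 837, 17]);
translate([1509, 0, 407]) cube([95, 837, 17]);
translate([1701, 0, 407]) cube([95, 837, 17]);


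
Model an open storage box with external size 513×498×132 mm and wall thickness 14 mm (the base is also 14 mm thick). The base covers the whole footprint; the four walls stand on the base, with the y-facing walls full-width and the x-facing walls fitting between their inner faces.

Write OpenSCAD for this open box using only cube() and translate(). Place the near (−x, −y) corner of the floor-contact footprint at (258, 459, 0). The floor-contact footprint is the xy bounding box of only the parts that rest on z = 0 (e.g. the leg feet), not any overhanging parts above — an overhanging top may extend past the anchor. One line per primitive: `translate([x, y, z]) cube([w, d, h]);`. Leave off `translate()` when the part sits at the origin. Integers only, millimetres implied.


translate([258, 459, 0]) cube([513, 498, 14]);
translate([258, 459, 14]) cube([513, 14, 118]);
translate([258, 943, 14]) cube([513, 14, 118]);
translate([258, 473, 14]) cube([14, 470, 118]);
translate([757, 473, 14]) cube([14, 470, 118]);


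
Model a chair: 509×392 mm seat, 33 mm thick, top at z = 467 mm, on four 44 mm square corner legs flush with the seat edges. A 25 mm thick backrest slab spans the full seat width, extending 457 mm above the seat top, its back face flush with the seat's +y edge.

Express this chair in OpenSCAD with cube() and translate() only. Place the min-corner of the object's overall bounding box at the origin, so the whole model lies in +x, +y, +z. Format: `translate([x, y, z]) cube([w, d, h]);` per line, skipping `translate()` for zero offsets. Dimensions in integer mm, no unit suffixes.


translate([0, 0, 434]) cube([509, 392, 33]);
cube([44, 44, 434]);
translate([465, 0, 0]) cube([44, 44, 434]);
translate([0, 348, 0]) cube([44, 44, 434]);
translate([465, 348, 0]) cube([44, 44, 434]);
translate([0, 367, 467]) cube([509, 25, 457]);


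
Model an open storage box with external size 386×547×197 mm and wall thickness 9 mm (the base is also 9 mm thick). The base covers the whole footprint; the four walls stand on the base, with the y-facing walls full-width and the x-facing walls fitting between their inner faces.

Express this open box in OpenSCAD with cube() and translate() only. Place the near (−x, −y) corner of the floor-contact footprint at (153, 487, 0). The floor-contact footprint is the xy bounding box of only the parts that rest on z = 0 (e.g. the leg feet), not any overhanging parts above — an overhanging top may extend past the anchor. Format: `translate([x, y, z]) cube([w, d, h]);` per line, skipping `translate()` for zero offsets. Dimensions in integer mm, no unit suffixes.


translate([153, 487, 0]) cube([386, 547, 9]);
translate([153, 487, 9]) cube([386, 9, 188]);
translate([153, 1025, 9]) cube([386, 9, 188]);
translate([153, 496, 9]) cube([9, 529, 188]);
translate([530, 496, 9]) cube([9, 529, 188]);


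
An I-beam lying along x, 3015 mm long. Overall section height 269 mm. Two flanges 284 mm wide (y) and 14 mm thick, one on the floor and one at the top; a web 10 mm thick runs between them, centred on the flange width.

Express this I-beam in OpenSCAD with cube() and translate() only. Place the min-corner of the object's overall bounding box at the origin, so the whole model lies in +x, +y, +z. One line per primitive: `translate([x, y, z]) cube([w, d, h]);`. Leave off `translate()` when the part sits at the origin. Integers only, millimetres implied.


cube([3015, 284, 14]);
translate([0, 137, 14]) cube([3015, 10, 241]);
translate([0, 0, 255]) cube([3015, 284, 14]);


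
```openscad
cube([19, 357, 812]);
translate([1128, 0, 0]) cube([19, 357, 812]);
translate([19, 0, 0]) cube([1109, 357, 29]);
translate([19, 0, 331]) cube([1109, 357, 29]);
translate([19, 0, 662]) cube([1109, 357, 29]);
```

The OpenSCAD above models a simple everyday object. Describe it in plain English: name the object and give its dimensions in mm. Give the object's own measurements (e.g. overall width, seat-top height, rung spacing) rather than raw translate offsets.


An open bookshelf. Two side panels, each 19 mm thick, 357 mm deep and 812 mm tall, stand 1147 mm apart (outside-to-outside). Between them sit 3 shelves, each 29 mm thick and 357 mm deep, spanning the full gap between the sides. The bottom shelf rests on the floor (its underside at z = 0) and the clear gap between one shelf's top and the next shelf's underside is 302 mm.


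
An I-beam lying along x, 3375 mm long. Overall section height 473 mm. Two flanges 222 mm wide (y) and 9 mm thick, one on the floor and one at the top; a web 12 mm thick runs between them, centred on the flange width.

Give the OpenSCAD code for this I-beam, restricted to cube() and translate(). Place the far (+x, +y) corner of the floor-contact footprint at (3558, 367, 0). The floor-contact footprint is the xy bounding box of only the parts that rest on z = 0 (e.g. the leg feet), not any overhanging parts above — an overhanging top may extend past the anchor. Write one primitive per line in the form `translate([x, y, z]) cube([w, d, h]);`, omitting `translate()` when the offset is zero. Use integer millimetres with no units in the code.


translate([183, 145, 0]) cube([3375, 222, 9]);
translate([183, 250, 9]) cube([3375, 12, 455]);
translate([183, 145, 464]) cube([3375, 222, 9]);


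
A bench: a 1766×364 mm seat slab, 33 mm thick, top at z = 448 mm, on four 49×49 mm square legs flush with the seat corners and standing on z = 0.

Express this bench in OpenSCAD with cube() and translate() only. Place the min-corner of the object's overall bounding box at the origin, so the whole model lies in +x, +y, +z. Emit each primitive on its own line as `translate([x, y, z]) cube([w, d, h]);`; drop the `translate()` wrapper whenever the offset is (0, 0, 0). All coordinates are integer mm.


// leg_h = 448 − 33 = 415
translate([0, 0, 415]) cube([1766, 364, 33]);
cube([49, 49, 415]);
translate([0, 315, 0]) cube([49, 49, 415]);
translate([1717, 0, 0]) cube([49, 49, 415]);
translate([1717, 315, 0]) cube([49, 49, 415]);


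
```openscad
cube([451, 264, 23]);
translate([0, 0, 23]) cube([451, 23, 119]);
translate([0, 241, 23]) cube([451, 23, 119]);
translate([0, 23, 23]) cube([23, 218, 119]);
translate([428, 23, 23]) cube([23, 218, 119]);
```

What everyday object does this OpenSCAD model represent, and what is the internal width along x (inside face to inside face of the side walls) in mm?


An open box. The internal width is 405 mm.

A 451×264 base slab with four walls standing on it — an open box. The base is 451 mm wide and the walls are 23 mm thick, so the internal width is 451 − 2 × 23 = 405 mm.


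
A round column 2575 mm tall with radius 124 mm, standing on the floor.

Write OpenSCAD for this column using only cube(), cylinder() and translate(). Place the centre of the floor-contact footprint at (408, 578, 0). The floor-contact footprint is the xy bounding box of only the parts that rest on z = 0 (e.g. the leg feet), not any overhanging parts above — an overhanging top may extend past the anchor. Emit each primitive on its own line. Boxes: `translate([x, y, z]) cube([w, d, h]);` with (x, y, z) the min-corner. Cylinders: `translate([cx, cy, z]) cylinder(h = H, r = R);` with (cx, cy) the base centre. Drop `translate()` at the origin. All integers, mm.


translate([408, 578, 0]) cylinder(h = 2575, r = 124);


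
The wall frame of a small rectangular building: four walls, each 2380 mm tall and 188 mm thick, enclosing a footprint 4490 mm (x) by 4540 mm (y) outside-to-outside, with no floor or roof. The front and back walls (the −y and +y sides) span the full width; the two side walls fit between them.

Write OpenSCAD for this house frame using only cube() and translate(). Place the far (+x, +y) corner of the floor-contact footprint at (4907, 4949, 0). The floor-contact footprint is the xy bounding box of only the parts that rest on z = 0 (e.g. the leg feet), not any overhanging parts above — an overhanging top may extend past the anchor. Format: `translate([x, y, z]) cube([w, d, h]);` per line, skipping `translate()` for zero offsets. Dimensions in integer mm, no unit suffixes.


translate([417, 409, 0]) cube([4490, 188, 2380]);
translate([417, 4761, 0]) cube([4490, 188, 2380]);
translate([417, 597, 0]) cube([188, 4164, 2380]);
translate([4719, 597, 0]) cube([188, 4164, 2380]);
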